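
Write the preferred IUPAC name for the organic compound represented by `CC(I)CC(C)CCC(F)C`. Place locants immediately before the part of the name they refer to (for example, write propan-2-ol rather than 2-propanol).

7-fluoro-2-iodo-4-methyloctane

The parent chain contains 8 carbons (octane).
Choose the numbering such that the substituent locant set {2,4,7} is lower than {2,5,7} at the first point of difference.
This places a fluoro group at C-7; an iodo group at C-2; a methyl group at C-4.
The substituents are ordered alphabetically, ignoring any di-/tri- multipliers.
Assembling the pieces gives 7-fluoro-2-iodo-4-methyloctane.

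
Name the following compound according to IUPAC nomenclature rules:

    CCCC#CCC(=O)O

The longest carbon chain that includes the –COOH group and the multiple bond has 7 carbons, so the parent hydride is heptane.
The highest-priority functional group is a carboxylic acid (terminal –COOH), so the name ends in -oic acid.
There is one C≡C triple bond, indicated by the ending -yne.
Number the chain so that the carboxylic acid carbon is C-1 by definition.
That gives the triple bond between C-3 and C-4.
Assembling the pieces gives hept-3-ynoic acid.

hept-3-ynoic acid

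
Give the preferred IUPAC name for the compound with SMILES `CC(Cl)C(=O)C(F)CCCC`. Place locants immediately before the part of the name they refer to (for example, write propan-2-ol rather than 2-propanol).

Counting along the main chain through the carbonyl gives 8 carbons: the parent is octane.
A ketone (C=O on an internal carbon) is the principal characteristic group, giving the suffix -one.
Choose the numbering such that numbering from this end puts the carbonyl group at C-3 rather than C-6.
This places the carbonyl at C-3; a chloro group at C-2; a fluoro group at C-4.
The substituents are ordered alphabetically, ignoring any di-/tri- multipliers.
The name is 2-chloro-4-fluorooctan-3-one.

2-chloro-4-fluorooctan-3-one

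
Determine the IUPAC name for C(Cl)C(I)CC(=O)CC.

6-chloro-5-iodohexan-3-one

The longest carbon chain that includes the carbonyl has 6 carbons, so the parent hydride is hexane.
A ketone (C=O on an internal carbon) is the principal characteristic group, giving the suffix -one.
The numbering direction is chosen so that numbering from this end puts the carbonyl group at C-3 rather than C-4.
This places the carbonyl at C-3; a chloro group at C-6; an iodo group at C-5.
The substituents are ordered alphabetically, ignoring any di-/tri- multipliers.
Assembling the pieces gives 6-chloro-5-iodohexan-3-one.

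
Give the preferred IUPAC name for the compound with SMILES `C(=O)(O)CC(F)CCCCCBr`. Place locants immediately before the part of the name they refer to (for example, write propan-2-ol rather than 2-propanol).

The longest carbon chain that includes the –COOH group has 8 carbons, so the parent hydride is octane.
The highest-priority functional group is a carboxylic acid (terminal –COOH), so the name ends in -oic acid.
Choose the numbering such that the carboxylic acid carbon is C-1 by definition.
This places a bromo group at C-8; a fluoro group at C-3.
Substituent prefixes are cited in alphabetical order (multiplying prefixes like di-/tri- are ignored for ordering).
Assembling the pieces gives 8-bromo-3-fluorooctanoic acid.

8-bromo-3-fluorooctanoic acid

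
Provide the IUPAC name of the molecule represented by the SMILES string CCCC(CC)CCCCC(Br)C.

The longest continuous carbon chain has 10 atoms, so the parent hydride is decane.
Number the chain so that the substituent locant set {2,7} is lower than {4,9} at the first point of difference.
This places a bromo group at C-2; an ethyl group at C-7.
Prefixes are listed alphabetically: bromo, ethyl.
Assembling the pieces gives 2-bromo-7-ethyldecane.

2-bromo-7-ethyldecane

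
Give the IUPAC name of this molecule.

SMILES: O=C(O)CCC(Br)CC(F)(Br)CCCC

Counting along the main chain through the –COOH group gives 10 carbons: the parent is decane.
The principal characteristic group is a carboxylic acid (terminal –COOH), named with the suffix -oic acid.
The numbering direction is chosen so that the carboxylic acid carbon is C-1 by definition.
That gives bromo groups at C-4 and C-6; a fluoro group at C-6.
The substituents are ordered alphabetically, ignoring any di-/tri- multipliers.
Putting it together: 4,6-dibromo-6-fluorodecanoic acid.

4,6-dibromo-6-fluorodecanoic acid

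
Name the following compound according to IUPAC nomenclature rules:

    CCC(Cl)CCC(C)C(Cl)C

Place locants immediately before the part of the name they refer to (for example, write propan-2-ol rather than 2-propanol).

2,6-dichloro-3-methyloctane

The longest continuous carbon chain has 8 atoms, so the parent hydride is octane.
The numbering direction is chosen so that the substituent locant set {2,3,6} is lower than {3,6,7} at the first point of difference.
This places chloro groups at C-2 and C-6; a methyl group at C-3.
The substituents are ordered alphabetically, ignoring any di-/tri- multipliers.
The name is 2,6-dichloro-3-methyloctane.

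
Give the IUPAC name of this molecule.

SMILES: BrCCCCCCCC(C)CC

The parent chain contains 10 carbons (decane).
Number the chain so that the substituent locant set {1,8} is lower than {3,10} at the first point of difference.
This places a bromo group at C-1; a methyl group at C-8.
The substituents are ordered alphabetically, ignoring any di-/tri- multipliers.
Putting it together: 1-bromo-8-methyldecane.

1-bromo-8-methyldecane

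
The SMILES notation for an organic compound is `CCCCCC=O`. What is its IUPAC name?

hexanal

The longest chain bearing the –CHO group is 6 carbons long (hexane).
The highest-priority functional group is an aldehyde (terminal –CHO), so the name ends in -al.
Number the chain so that the aldehyde carbon is C-1 by definition.
Assembling the pieces gives hexanal.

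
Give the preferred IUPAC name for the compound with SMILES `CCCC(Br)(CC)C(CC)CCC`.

The parent chain contains 8 carbons (octane).
Number the chain so that the substituent locant set {4,4,5} is lower than {4,5,5} at the first point of difference.
This places a bromo group at C-4; ethyl groups at C-4 and C-5.
The substituents are ordered alphabetically, ignoring any di-/tri- multipliers.
Assembling the pieces gives 4-bromo-4,5-diethyloctane.

4-bromo-4,5-diethyloctane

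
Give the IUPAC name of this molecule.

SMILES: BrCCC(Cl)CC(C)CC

The longest carbon chain is 7 atoms: the parent is heptane.
The numbering direction is chosen so that the substituent locant set {1,3,5} is lower than {3,5,7} at the first point of difference.
With this numbering: a bromo group at C-1; a chloro group at C-3; a methyl group at C-5.
Substituent prefixes are cited in alphabetical order (multiplying prefixes like di-/tri- are ignored for ordering).
Putting it together: 1-bromo-3-chloro-5-methylheptane.

1-bromo-3-chloro-5-methylheptane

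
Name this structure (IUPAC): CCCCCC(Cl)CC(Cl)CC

3,5-dichlorodecane

The longest carbon chain is 10 atoms: the parent is decane.
Choose the numbering such that the substituent locant set {3,5} is lower than {6,8} at the first point of difference.
That gives chloro groups at C-3 and C-5.
Putting it together: 3,5-dichlorodecane.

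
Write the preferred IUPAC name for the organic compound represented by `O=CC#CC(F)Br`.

The longest carbon chain that includes the –CHO group and the multiple bond has 4 carbons, so the parent hydride is butane.
An aldehyde (terminal –CHO) is the principal characteristic group, giving the suffix -al.
The chain contains a C≡C triple bond, so the unsaturation ending is -yne.
Choose the numbering such that the aldehyde carbon is C-1 by definition.
With this numbering: the triple bond between C-2 and C-3; a bromo group at C-4; a fluoro group at C-4.
Prefixes are listed alphabetically: bromo, fluoro.
The name is 4-bromo-4-fluorobut-2-ynal.

4-bromo-4-fluorobut-2-ynal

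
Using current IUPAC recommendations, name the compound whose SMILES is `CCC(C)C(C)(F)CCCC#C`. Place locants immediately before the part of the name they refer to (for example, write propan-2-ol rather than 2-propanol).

The longest chain bearing the multiple bond is 9 carbons long (nonane).
There is one C≡C triple bond, indicated by the ending -yne.
The numbering direction is chosen so that numbering from this end puts the triple bond at C-1 rather than C-8.
This places the triple bond between C-1 and C-2; a fluoro group at C-6; methyl groups at C-6 and C-7.
The substituents are ordered alphabetically, ignoring any di-/tri- multipliers.
Assembling the pieces gives 6-fluoro-6,7-dimethylnon-1-yne.

6-fluoro-6,7-dimethylnon-1-yne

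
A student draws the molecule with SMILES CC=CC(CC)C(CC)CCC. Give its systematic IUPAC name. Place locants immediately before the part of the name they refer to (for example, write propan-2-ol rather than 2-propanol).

The longest carbon chain that includes the multiple bond has 8 carbons, so the parent hydride is octane.
There is one C=C double bond, indicated by the ending -ene.
The numbering direction is chosen so that numbering from this end puts the double bond at C-2 rather than C-6.
This places the double bond between C-2 and C-3; ethyl groups at C-4 and C-5.
The name is 4,5-diethyloct-2-ene.

4,5-diethyloct-2-ene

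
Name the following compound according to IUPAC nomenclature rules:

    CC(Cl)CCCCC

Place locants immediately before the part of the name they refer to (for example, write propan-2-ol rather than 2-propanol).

2-chloroheptane

The longest carbon chain is 7 atoms: the parent is heptane.
Choose the numbering such that the substituent locant set {2} is lower than {6} at the first point of difference.
With this numbering: a chloro group at C-2.
The name is 2-chloroheptane.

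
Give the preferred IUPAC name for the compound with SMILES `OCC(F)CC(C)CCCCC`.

2-fluoro-4-methylnonan-1-ol

The longest carbon chain that includes the –OH group has 9 carbons, so the parent hydride is nonane.
The principal characteristic group is an alcohol (–OH), named with the suffix -ol.
Choose the numbering such that numbering from this end puts the hydroxyl group at C-1 rather than C-9.
With this numbering: the hydroxyl at C-1; a fluoro group at C-2; a methyl group at C-4.
Substituent prefixes are cited in alphabetical order (multiplying prefixes like di-/tri- are ignored for ordering).
Putting it together: 2-fluoro-4-methylnonan-1-ol.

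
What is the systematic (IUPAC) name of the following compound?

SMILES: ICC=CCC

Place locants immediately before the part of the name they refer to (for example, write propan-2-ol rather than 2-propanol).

The longest chain bearing the multiple bond is 5 carbons long (pentane).
A C=C double bond in the chain gives the infix -ene-.
The numbering direction is chosen so that numbering from this end puts the double bond at C-2 rather than C-3.
With this numbering: the double bond between C-2 and C-3; an iodo group at C-1.
Assembling the pieces gives 1-iodopent-2-ene.

1-iodopent-2-ene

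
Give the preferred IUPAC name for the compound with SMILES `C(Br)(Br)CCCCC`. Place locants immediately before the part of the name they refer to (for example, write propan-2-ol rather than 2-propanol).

1,1-dibromohexane

The longest carbon chain is 6 atoms: the parent is hexane.
The numbering direction is chosen so that the substituent locant set {1,1} is lower than {6,6} at the first point of difference.
With this numbering: two bromo groups at C-1.
Putting it together: 1,1-dibromohexane.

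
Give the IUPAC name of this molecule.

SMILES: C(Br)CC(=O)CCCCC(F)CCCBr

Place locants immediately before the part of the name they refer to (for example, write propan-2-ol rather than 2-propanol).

Counting along the main chain through the carbonyl gives 11 carbons: the parent is undecane.
A ketone (C=O on an internal carbon) is the principal characteristic group, giving the suffix -one.
Number the chain so that numbering from this end puts the carbonyl group at C-3 rather than C-9.
That gives the carbonyl at C-3; bromo groups at C-1 and C-11; a fluoro group at C-8.
The substituents are ordered alphabetically, ignoring any di-/tri- multipliers.
Putting it together: 1,11-dibromo-8-fluoroundecan-3-one.

1,11-dibromo-8-fluoroundecan-3-one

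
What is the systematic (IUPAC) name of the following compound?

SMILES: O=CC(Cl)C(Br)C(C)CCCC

3-bromo-2-chloro-4-methyloctanal

The longest chain bearing the –CHO group is 8 carbons long (octane).
The principal characteristic group is an aldehyde (terminal –CHO), named with the suffix -al.
Choose the numbering such that the aldehyde carbon is C-1 by definition.
With this numbering: a bromo group at C-3; a chloro group at C-2; a methyl group at C-4.
Substituent prefixes are cited in alphabetical order (multiplying prefixes like di-/tri- are ignored for ordering).
Assembling the pieces gives 3-bromo-2-chloro-4-methyloctanal.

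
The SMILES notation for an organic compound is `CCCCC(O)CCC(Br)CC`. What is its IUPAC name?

8-bromodecan-5-ol

The longest chain bearing the –OH group is 10 carbons long (decane).
The principal characteristic group is an alcohol (–OH), named with the suffix -ol.
Choose the numbering such that numbering from this end puts the hydroxyl group at C-5 rather than C-6.
This places the hydroxyl at C-5; a bromo group at C-8.
The name is 8-bromodecan-5-ol.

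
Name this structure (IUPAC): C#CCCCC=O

hex-5-ynal

The longest chain bearing the –CHO group and the multiple bond is 6 carbons long (hexane).
An aldehyde (terminal –CHO) is the principal characteristic group, giving the suffix -al.
There is one C≡C triple bond, indicated by the ending -yne.
Number the chain so that the aldehyde carbon is C-1 by definition.
With this numbering: the triple bond between C-5 and C-6.
Assembling the pieces gives hex-5-ynal.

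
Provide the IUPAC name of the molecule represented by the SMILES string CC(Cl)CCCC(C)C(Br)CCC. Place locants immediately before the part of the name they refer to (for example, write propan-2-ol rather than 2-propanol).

7-bromo-2-chloro-6-methyldecane

The parent chain contains 10 carbons (decane).
The numbering direction is chosen so that the substituent locant set {2,6,7} is lower than {4,5,9} at the first point of difference.
With this numbering: a bromo group at C-7; a chloro group at C-2; a methyl group at C-6.
Prefixes are listed alphabetically: bromo, chloro, methyl.
Assembling the pieces gives 7-bromo-2-chloro-6-methyldecane.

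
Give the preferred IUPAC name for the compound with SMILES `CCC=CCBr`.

1-bromopent-2-ene

The longest carbon chain that includes the multiple bond has 5 carbons, so the parent hydride is pentane.
A C=C double bond in the chain gives the infix -ene-.
Choose the numbering such that numbering from this end puts the double bond at C-2 rather than C-3.
This places the double bond between C-2 and C-3; a bromo group at C-1.
The name is 1-bromopent-2-ene.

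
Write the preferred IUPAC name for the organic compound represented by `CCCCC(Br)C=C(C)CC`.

Counting along the main chain through the multiple bond gives 9 carbons: the parent is nonane.
The chain contains a C=C double bond, so the unsaturation ending is -ene.
Choose the numbering such that numbering from this end puts the double bond at C-3 rather than C-6.
That gives the double bond between C-3 and C-4; a bromo group at C-5; a methyl group at C-3.
The substituents are ordered alphabetically, ignoring any di-/tri- multipliers.
The name is 5-bromo-3-methylnon-3-ene.

5-bromo-3-methylnon-3-ene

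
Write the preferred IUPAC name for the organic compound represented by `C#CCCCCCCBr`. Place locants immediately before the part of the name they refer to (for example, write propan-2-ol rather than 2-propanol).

8-bromooct-1-yne

The longest chain bearing the multiple bond is 8 carbons long (octane).
The chain contains a C≡C triple bond, so the unsaturation ending is -yne.
Choose the numbering such that numbering from this end puts the triple bond at C-1 rather than C-7.
That gives the triple bond between C-1 and C-2; a bromo group at C-8.
Assembling the pieces gives 8-bromooct-1-yne.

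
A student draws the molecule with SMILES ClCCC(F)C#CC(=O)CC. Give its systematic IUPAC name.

8-chloro-6-fluorooct-4-yn-3-one

Counting along the main chain through the carbonyl and the multiple bond gives 8 carbons: the parent is octane.
A ketone (C=O on an internal carbon) is the principal characteristic group, giving the suffix -one.
The chain contains a C≡C triple bond, so the unsaturation ending is -yne.
Choose the numbering such that numbering from this end puts the carbonyl group at C-3 rather than C-6.
With this numbering: the carbonyl at C-3; the triple bond between C-4 and C-5; a chloro group at C-8; a fluoro group at C-6.
Prefixes are listed alphabetically: chloro, fluoro.
Putting it together: 8-chloro-6-fluorooct-4-yn-3-one.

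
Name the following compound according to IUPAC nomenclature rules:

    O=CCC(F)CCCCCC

The longest chain bearing the –CHO group is 9 carbons long (nonane).
The principal characteristic group is an aldehyde (terminal –CHO), named with the suffix -al.
Number the chain so that the aldehyde carbon is C-1 by definition.
This places a fluoro group at C-3.
The name is 3-fluorononanal.

3-fluorononanal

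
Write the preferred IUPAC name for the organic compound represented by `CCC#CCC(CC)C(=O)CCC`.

Counting along the main chain through the carbonyl and the multiple bond gives 10 carbons: the parent is decane.
A ketone (C=O on an internal carbon) is the principal characteristic group, giving the suffix -one.
There is one C≡C triple bond, indicated by the ending -yne.
The numbering direction is chosen so that numbering from this end puts the carbonyl group at C-4 rather than C-7.
With this numbering: the carbonyl at C-4; the triple bond between C-7 and C-8; an ethyl group at C-5.
The name is 5-ethyldec-7-yn-4-one.

5-ethyldec-7-yn-4-one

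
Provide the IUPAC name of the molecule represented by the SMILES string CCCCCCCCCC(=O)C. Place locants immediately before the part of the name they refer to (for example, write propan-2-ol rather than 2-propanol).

The longest chain bearing the carbonyl is 11 carbons long (undecane).
The highest-priority functional group is a ketone (C=O on an internal carbon), so the name ends in -one.
Choose the numbering such that numbering from this end puts the carbonyl group at C-2 rather than C-10.
This places the carbonyl at C-2.
Assembling the pieces gives undecan-2-one.

undecan-2-one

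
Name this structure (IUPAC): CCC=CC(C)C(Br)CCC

6-bromo-5-methylnon-3-ene

The longest carbon chain that includes the multiple bond has 9 carbons, so the parent hydride is nonane.
There is one C=C double bond, indicated by the ending -ene.
Number the chain so that numbering from this end puts the double bond at C-3 rather than C-6.
With this numbering: the double bond between C-3 and C-4; a bromo group at C-6; a methyl group at C-5.
Substituent prefixes are cited in alphabetical order (multiplying prefixes like di-/tri- are ignored for ordering).
Assembling the pieces gives 6-bromo-5-methylnon-3-ene.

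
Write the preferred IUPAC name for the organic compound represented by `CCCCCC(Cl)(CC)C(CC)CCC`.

The parent chain contains 10 carbons (decane).
The numbering direction is chosen so that the substituent locant set {4,5,5} is lower than {6,6,7} at the first point of difference.
That gives a chloro group at C-5; ethyl groups at C-4 and C-5.
Prefixes are listed alphabetically: chloro, ethyl.
The name is 5-chloro-4,5-diethyldecane.

5-chloro-4,5-diethyldecane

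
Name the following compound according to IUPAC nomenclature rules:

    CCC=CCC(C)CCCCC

The longest chain bearing the multiple bond is 11 carbons long (undecane).
The chain contains a C=C double bond, so the unsaturation ending is -ene.
Number the chain so that numbering from this end puts the double bond at C-3 rather than C-8.
With this numbering: the double bond between C-3 and C-4; a methyl group at C-6.
Putting it together: 6-methylundec-3-ene.

6-methylundec-3-ene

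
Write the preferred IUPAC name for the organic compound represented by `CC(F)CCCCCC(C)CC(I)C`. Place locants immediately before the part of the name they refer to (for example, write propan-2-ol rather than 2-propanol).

The longest carbon chain is 11 atoms: the parent is undecane.
The numbering direction is chosen so that the substituent locant set {2,4,10} is lower than {2,8,10} at the first point of difference.
That gives a fluoro group at C-10; an iodo group at C-2; a methyl group at C-4.
Prefixes are listed alphabetically: fluoro, iodo, methyl.
Assembling the pieces gives 10-fluoro-2-iodo-4-methylundecane.

10-fluoro-2-iodo-4-methylundecane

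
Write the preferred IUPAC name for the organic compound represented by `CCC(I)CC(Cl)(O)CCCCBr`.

1-bromo-5-chloro-7-iodononan-5-ol

The longest chain bearing the –OH group is 9 carbons long (nonane).
An alcohol (–OH) is the principal characteristic group, giving the suffix -ol.
The numbering direction is chosen so that the substituent locant set {1,5,7} is lower than {3,5,9} at the first point of difference.
That gives the hydroxyl at C-5; a bromo group at C-1; a chloro group at C-5; an iodo group at C-7.
Substituent prefixes are cited in alphabetical order (multiplying prefixes like di-/tri- are ignored for ordering).
Putting it together: 1-bromo-5-chloro-7-iodononan-5-ol.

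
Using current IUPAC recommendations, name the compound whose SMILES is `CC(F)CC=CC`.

The longest chain bearing the multiple bond is 6 carbons long (hexane).
The chain contains a C=C double bond, so the unsaturation ending is -ene.
Choose the numbering such that numbering from this end puts the double bond at C-2 rather than C-4.
With this numbering: the double bond between C-2 and C-3; a fluoro group at C-5.
Putting it together: 5-fluorohex-2-ene.

5-fluorohex-2-ene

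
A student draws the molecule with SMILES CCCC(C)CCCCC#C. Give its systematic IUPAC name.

The longest carbon chain that includes the multiple bond has 10 carbons, so the parent hydride is decane.
A C≡C triple bond in the chain gives the infix -yne-.
Number the chain so that numbering from this end puts the triple bond at C-1 rather than C-9.
That gives the triple bond between C-1 and C-2; a methyl group at C-7.
Putting it together: 7-methyldec-1-yne.

7-methyldec-1-yne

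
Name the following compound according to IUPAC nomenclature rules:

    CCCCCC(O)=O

The longest carbon chain that includes the –COOH group has 6 carbons, so the parent hydride is hexane.
The principal characteristic group is a carboxylic acid (terminal –COOH), named with the suffix -oic acid.
Choose the numbering such that the carboxylic acid carbon is C-1 by definition.
The name is hexanoic acid.

hexanoic acid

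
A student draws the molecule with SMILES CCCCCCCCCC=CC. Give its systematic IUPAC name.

dodec-2-ene

The longest chain bearing the multiple bond is 12 carbons long (dodecane).
The chain contains a C=C double bond, so the unsaturation ending is -ene.
Choose the numbering such that numbering from this end puts the double bond at C-2 rather than C-10.
That gives the double bond between C-2 and C-3.
Assembling the pieces gives dodec-2-ene.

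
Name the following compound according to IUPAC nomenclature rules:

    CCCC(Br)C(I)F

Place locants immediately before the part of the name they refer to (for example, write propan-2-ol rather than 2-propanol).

2-bromo-1-fluoro-1-iodopentane

The parent chain contains 5 carbons (pentane).
The numbering direction is chosen so that the substituent locant set {1,1,2} is lower than {4,5,5} at the first point of difference.
With this numbering: a bromo group at C-2; a fluoro group at C-1; an iodo group at C-1.
The substituents are ordered alphabetically, ignoring any di-/tri- multipliers.
The name is 2-bromo-1-fluoro-1-iodopentane.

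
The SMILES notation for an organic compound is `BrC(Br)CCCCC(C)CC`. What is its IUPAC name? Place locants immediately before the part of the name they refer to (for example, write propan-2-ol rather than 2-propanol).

The longest continuous carbon chain has 8 atoms, so the parent hydride is octane.
Number the chain so that the substituent locant set {1,1,6} is lower than {3,8,8} at the first point of difference.
With this numbering: two bromo groups at C-1; a methyl group at C-6.
Prefixes are listed alphabetically: bromo, methyl.
Assembling the pieces gives 1,1-dibromo-6-methyloctane.

1,1-dibromo-6-methyloctane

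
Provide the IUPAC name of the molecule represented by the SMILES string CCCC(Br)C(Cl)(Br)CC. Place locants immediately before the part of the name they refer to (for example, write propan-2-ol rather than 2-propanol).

3,4-dibromo-3-chloroheptane

The parent chain contains 7 carbons (heptane).
The numbering direction is chosen so that the substituent locant set {3,3,4} is lower than {4,5,5} at the first point of difference.
With this numbering: bromo groups at C-3 and C-4; a chloro group at C-3.
The substituents are ordered alphabetically, ignoring any di-/tri- multipliers.
Assembling the pieces gives 3,4-dibromo-3-chloroheptane.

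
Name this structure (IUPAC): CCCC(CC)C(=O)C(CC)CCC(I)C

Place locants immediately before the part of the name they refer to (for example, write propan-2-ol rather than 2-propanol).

4,6-diethyl-9-iododecan-5-one

The longest carbon chain that includes the carbonyl has 10 carbons, so the parent hydride is decane.
The highest-priority functional group is a ketone (C=O on an internal carbon), so the name ends in -one.
Number the chain so that numbering from this end puts the carbonyl group at C-5 rather than C-6.
With this numbering: the carbonyl at C-5; ethyl groups at C-4 and C-6; an iodo group at C-9.
Substituent prefixes are cited in alphabetical order (multiplying prefixes like di-/tri- are ignored for ordering).
Putting it together: 4,6-diethyl-9-iododecan-5-one.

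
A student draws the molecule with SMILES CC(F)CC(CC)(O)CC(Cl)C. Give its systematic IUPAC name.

2-chloro-4-ethyl-6-fluoroheptan-4-ol

The longest carbon chain that includes the –OH group has 7 carbons, so the parent hydride is heptane.
The principal characteristic group is an alcohol (–OH), named with the suffix -ol.
Choose the numbering such that the locant sets are identical either way, so the alphabetically earlier chloro substituent takes the lower locant (2 rather than 6).
With this numbering: the hydroxyl at C-4; a chloro group at C-2; an ethyl group at C-4; a fluoro group at C-6.
The substituents are ordered alphabetically, ignoring any di-/tri- multipliers.
Assembling the pieces gives 2-chloro-4-ethyl-6-fluoroheptan-4-ol.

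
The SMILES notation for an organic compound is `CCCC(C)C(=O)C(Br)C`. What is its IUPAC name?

The longest chain bearing the carbonyl is 7 carbons long (heptane).
The principal characteristic group is a ketone (C=O on an internal carbon), named with the suffix -one.
The numbering direction is chosen so that numbering from this end puts the carbonyl group at C-3 rather than C-5.
This places the carbonyl at C-3; a bromo group at C-2; a methyl group at C-4.
Substituent prefixes are cited in alphabetical order (multiplying prefixes like di-/tri- are ignored for ordering).
Putting it together: 2-bromo-4-methylheptan-3-one.

2-bromo-4-methylheptan-3-one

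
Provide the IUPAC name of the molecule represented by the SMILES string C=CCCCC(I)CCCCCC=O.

7-iodododec-11-enal

The longest carbon chain that includes the –CHO group and the multiple bond has 12 carbons, so the parent hydride is dodecane.
An aldehyde (terminal –CHO) is the principal characteristic group, giving the suffix -al.
The chain contains a C=C double bond, so the unsaturation ending is -ene.
The numbering direction is chosen so that the aldehyde carbon is C-1 by definition.
That gives the double bond between C-11 and C-12; an iodo group at C-7.
Putting it together: 7-iodododec-11-enal.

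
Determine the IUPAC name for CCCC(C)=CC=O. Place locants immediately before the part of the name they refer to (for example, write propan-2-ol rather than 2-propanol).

The longest carbon chain that includes the –CHO group and the multiple bond has 6 carbons, so the parent hydride is hexane.
The highest-priority functional group is an aldehyde (terminal –CHO), so the name ends in -al.
There is one C=C double bond, indicated by the ending -ene.
The numbering direction is chosen so that the aldehyde carbon is C-1 by definition.
With this numbering: the double bond between C-2 and C-3; a methyl group at C-3.
The name is 3-methylhex-2-enal.

3-methylhex-2-enal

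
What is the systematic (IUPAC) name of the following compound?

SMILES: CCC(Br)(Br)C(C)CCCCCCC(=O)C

The longest chain bearing the carbonyl is 12 carbons long (dodecane).
The highest-priority functional group is a ketone (C=O on an internal carbon), so the name ends in -one.
The numbering direction is chosen so that numbering from this end puts the carbonyl group at C-2 rather than C-11.
With this numbering: the carbonyl at C-2; two bromo groups at C-10; a methyl group at C-9.
The substituents are ordered alphabetically, ignoring any di-/tri- multipliers.
Assembling the pieces gives 10,10-dibromo-9-methyldodecan-2-one.

10,10-dibromo-9-methyldodecan-2-one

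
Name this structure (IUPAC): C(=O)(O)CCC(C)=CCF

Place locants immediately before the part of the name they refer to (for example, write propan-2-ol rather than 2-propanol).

6-fluoro-4-methylhex-4-enoic acid

The longest carbon chain that includes the –COOH group and the multiple bond has 6 carbons, so the parent hydride is hexane.
The principal characteristic group is a carboxylic acid (terminal –COOH), named with the suffix -oic acid.
A C=C double bond in the chain gives the infix -ene-.
The numbering direction is chosen so that the carboxylic acid carbon is C-1 by definition.
This places the double bond between C-4 and C-5; a fluoro group at C-6; a methyl group at C-4.
The substituents are ordered alphabetically, ignoring any di-/tri- multipliers.
Putting it together: 6-fluoro-4-methylhex-4-enoic acid.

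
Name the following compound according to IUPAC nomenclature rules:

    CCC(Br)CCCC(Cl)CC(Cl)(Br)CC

The longest continuous carbon chain has 11 atoms, so the parent hydride is undecane.
Number the chain so that the substituent locant set {3,3,5,9} is lower than {3,7,9,9} at the first point of difference.
That gives bromo groups at C-3 and C-9; chloro groups at C-3 and C-5.
The substituents are ordered alphabetically, ignoring any di-/tri- multipliers.
Assembling the pieces gives 3,9-dibromo-3,5-dichloroundecane.

3,9-dibromo-3,5-dichloroundecane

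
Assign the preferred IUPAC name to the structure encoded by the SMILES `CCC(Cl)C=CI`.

3-chloro-1-iodopent-1-ene

The longest chain bearing the multiple bond is 5 carbons long (pentane).
There is one C=C double bond, indicated by the ending -ene.
Choose the numbering such that numbering from this end puts the double bond at C-1 rather than C-4.
That gives the double bond between C-1 and C-2; a chloro group at C-3; an iodo group at C-1.
Substituent prefixes are cited in alphabetical order (multiplying prefixes like di-/tri- are ignored for ordering).
Assembling the pieces gives 3-chloro-1-iodopent-1-ene.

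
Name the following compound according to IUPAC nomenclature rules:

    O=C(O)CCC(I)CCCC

Counting along the main chain through the –COOH group gives 8 carbons: the parent is octane.
The principal characteristic group is a carboxylic acid (terminal –COOH), named with the suffix -oic acid.
Choose the numbering such that the carboxylic acid carbon is C-1 by definition.
That gives an iodo group at C-4.
Putting it together: 4-iodooctanoic acid.

4-iodooctanoic acid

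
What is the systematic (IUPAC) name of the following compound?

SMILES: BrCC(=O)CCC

The longest carbon chain that includes the carbonyl has 5 carbons, so the parent hydride is pentane.
The highest-priority functional group is a ketone (C=O on an internal carbon), so the name ends in -one.
Number the chain so that numbering from this end puts the carbonyl group at C-2 rather than C-4.
This places the carbonyl at C-2; a bromo group at C-1.
Assembling the pieces gives 1-bromopentan-2-one.

1-bromopentan-2-one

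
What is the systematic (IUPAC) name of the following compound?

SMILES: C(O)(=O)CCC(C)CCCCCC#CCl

11-chloro-4-methylundec-10-ynoic acid

The longest carbon chain that includes the –COOH group and the multiple bond has 11 carbons, so the parent hydride is undecane.
The principal characteristic group is a carboxylic acid (terminal –COOH), named with the suffix -oic acid.
A C≡C triple bond in the chain gives the infix -yne-.
Number the chain so that the carboxylic acid carbon is C-1 by definition.
With this numbering: the triple bond between C-10 and C-11; a chloro group at C-11; a methyl group at C-4.
Substituent prefixes are cited in alphabetical order (multiplying prefixes like di-/tri- are ignored for ordering).
Assembling the pieces gives 11-chloro-4-methylundec-10-ynoic acid.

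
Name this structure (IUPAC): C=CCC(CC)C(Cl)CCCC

5-chloro-4-ethylnon-1-ene

The longest carbon chain that includes the multiple bond has 9 carbons, so the parent hydride is nonane.
A C=C double bond in the chain gives the infix -ene-.
The numbering direction is chosen so that numbering from this end puts the double bond at C-1 rather than C-8.
With this numbering: the double bond between C-1 and C-2; a chloro group at C-5; an ethyl group at C-4.
Substituent prefixes are cited in alphabetical order (multiplying prefixes like di-/tri- are ignored for ordering).
Assembling the pieces gives 5-chloro-4-ethylnon-1-ene.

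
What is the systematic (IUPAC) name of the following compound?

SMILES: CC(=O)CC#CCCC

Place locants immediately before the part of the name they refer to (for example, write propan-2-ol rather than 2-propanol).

The longest chain bearing the carbonyl and the multiple bond is 8 carbons long (octane).
The highest-priority functional group is a ketone (C=O on an internal carbon), so the name ends in -one.
There is one C≡C triple bond, indicated by the ending -yne.
The numbering direction is chosen so that numbering from this end puts the carbonyl group at C-2 rather than C-7.
With this numbering: the carbonyl at C-2; the triple bond between C-4 and C-5.
Assembling the pieces gives oct-4-yn-2-one.

oct-4-yn-2-one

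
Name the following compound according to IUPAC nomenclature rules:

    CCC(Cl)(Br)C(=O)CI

Counting along the main chain through the carbonyl gives 5 carbons: the parent is pentane.
A ketone (C=O on an internal carbon) is the principal characteristic group, giving the suffix -one.
The numbering direction is chosen so that numbering from this end puts the carbonyl group at C-2 rather than C-4.
With this numbering: the carbonyl at C-2; a bromo group at C-3; a chloro group at C-3; an iodo group at C-1.
Substituent prefixes are cited in alphabetical order (multiplying prefixes like di-/tri- are ignored for ordering).
Putting it together: 3-bromo-3-chloro-1-iodopentan-2-one.

3-bromo-3-chloro-1-iodopentan-2-one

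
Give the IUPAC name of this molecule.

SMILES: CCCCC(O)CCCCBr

1-bromononan-5-ol

The longest carbon chain that includes the –OH group has 9 carbons, so the parent hydride is nonane.
The principal characteristic group is an alcohol (–OH), named with the suffix -ol.
Number the chain so that the substituent locant set {1} is lower than {9} at the first point of difference.
That gives the hydroxyl at C-5; a bromo group at C-1.
Assembling the pieces gives 1-bromononan-5-ol.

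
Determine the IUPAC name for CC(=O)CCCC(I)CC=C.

The longest carbon chain that includes the carbonyl and the multiple bond has 9 carbons, so the parent hydride is nonane.
The principal characteristic group is a ketone (C=O on an internal carbon), named with the suffix -one.
A C=C double bond in the chain gives the infix -ene-.
Number the chain so that numbering from this end puts the carbonyl group at C-2 rather than C-8.
That gives the carbonyl at C-2; the double bond between C-8 and C-9; an iodo group at C-6.
Assembling the pieces gives 6-iodonon-8-en-2-one.

6-iodonon-8-en-2-one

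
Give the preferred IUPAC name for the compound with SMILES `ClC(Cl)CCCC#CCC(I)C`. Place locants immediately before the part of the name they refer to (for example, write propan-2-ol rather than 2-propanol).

The longest chain bearing the multiple bond is 9 carbons long (nonane).
The chain contains a C≡C triple bond, so the unsaturation ending is -yne.
Number the chain so that numbering from this end puts the triple bond at C-4 rather than C-5.
With this numbering: the triple bond between C-4 and C-5; two chloro groups at C-9; an iodo group at C-2.
Prefixes are listed alphabetically: chloro, iodo.
The name is 9,9-dichloro-2-iodonon-4-yne.

9,9-dichloro-2-iodonon-4-yne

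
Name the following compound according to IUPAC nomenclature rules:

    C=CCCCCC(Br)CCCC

7-bromoundec-1-ene

Counting along the main chain through the multiple bond gives 11 carbons: the parent is undecane.
A C=C double bond in the chain gives the infix -ene-.
The numbering direction is chosen so that numbering from this end puts the double bond at C-1 rather than C-10.
With this numbering: the double bond between C-1 and C-2; a bromo group at C-7.
The name is 7-bromoundec-1-ene.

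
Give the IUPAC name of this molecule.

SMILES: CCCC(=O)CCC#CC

non-7-yn-4-one

The longest chain bearing the carbonyl and the multiple bond is 9 carbons long (nonane).
The highest-priority functional group is a ketone (C=O on an internal carbon), so the name ends in -one.
A C≡C triple bond in the chain gives the infix -yne-.
The numbering direction is chosen so that numbering from this end puts the carbonyl group at C-4 rather than C-6.
With this numbering: the carbonyl at C-4; the triple bond between C-7 and C-8.
Putting it together: non-7-yn-4-one.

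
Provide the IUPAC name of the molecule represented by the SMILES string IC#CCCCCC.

The longest chain bearing the multiple bond is 7 carbons long (heptane).
A C≡C triple bond in the chain gives the infix -yne-.
Choose the numbering such that numbering from this end puts the triple bond at C-1 rather than C-6.
That gives the triple bond between C-1 and C-2; an iodo group at C-1.
The name is 1-iodohept-1-yne.

1-iodohept-1-yne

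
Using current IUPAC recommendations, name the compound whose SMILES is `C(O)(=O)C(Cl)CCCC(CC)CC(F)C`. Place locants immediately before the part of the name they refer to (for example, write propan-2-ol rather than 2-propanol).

2-chloro-6-ethyl-8-fluorononanoic acid

The longest chain bearing the –COOH group is 9 carbons long (nonane).
The highest-priority functional group is a carboxylic acid (terminal –COOH), so the name ends in -oic acid.
Number the chain so that the carboxylic acid carbon is C-1 by definition.
With this numbering: a chloro group at C-2; an ethyl group at C-6; a fluoro group at C-8.
Prefixes are listed alphabetically: chloro, ethyl, fluoro.
Assembling the pieces gives 2-chloro-6-ethyl-8-fluorononanoic acid.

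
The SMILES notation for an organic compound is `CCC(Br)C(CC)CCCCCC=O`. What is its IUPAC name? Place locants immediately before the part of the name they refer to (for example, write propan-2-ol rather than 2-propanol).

The longest chain bearing the –CHO group is 10 carbons long (decane).
The highest-priority functional group is an aldehyde (terminal –CHO), so the name ends in -al.
Choose the numbering such that the aldehyde carbon is C-1 by definition.
This places a bromo group at C-8; an ethyl group at C-7.
The substituents are ordered alphabetically, ignoring any di-/tri- multipliers.
The name is 8-bromo-7-ethyldecanal.

8-bromo-7-ethyldecanal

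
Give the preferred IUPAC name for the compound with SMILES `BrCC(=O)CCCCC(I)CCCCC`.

The longest chain bearing the carbonyl is 12 carbons long (dodecane).
The highest-priority functional group is a ketone (C=O on an internal carbon), so the name ends in -one.
Choose the numbering such that numbering from this end puts the carbonyl group at C-2 rather than C-11.
With this numbering: the carbonyl at C-2; a bromo group at C-1; an iodo group at C-7.
Prefixes are listed alphabetically: bromo, iodo.
Assembling the pieces gives 1-bromo-7-iodododecan-2-one.

1-bromo-7-iodododecan-2-one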